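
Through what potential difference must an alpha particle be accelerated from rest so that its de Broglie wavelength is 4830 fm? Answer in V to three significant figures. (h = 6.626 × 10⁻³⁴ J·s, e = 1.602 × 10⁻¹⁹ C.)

p = h/λ = 6.626 × 10⁻³⁴ / 4.830 × 10⁻¹² = 1.372 × 10⁻²² kg·m/s.
KE = p²/(2m) = 1.416 × 10⁻¹⁸ J.
V = KE/2e = 1.416 × 10⁻¹⁸ / (2 × 1.602 × 10⁻¹⁹) = 4.42 V.

V = 4.42 V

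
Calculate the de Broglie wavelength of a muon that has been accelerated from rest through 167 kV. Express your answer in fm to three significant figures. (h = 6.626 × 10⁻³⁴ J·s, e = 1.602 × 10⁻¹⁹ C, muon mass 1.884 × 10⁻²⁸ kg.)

λ = 209 fm

KE = eV = 1.602 × 10⁻¹⁹ × 1.670 × 10⁵ = 2.675 × 10⁻¹⁴ J.
p = √(2mKE) = √(2 × 1.884 × 10⁻²⁸ × 2.675 × 10⁻¹⁴) = 3.175 × 10⁻²¹ kg·m/s.
λ = h/p = 6.626 × 10⁻³⁴ / 3.175 × 10⁻²¹ = 2.09 × 10⁻¹³ m = 209 fm.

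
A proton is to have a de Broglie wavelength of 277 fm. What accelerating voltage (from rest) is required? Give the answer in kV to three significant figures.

p = h/λ = 6.626 × 10⁻³⁴ / 2.770 × 10⁻¹³ = 2.392 × 10⁻²¹ kg·m/s.
KE = p²/(2m) = 1.710 × 10⁻¹⁵ J.
V = KE/e = 1.710 × 10⁻¹⁵ / (1.602 × 10⁻¹⁹) = 10.7 kV.

V = 10.7 kV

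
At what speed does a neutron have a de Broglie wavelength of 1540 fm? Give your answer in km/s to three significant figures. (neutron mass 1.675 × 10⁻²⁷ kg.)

v = 257 km/s

p = h/λ = 6.626 × 10⁻³⁴ / 1.540 × 10⁻¹² = 4.303 × 10⁻²² kg·m/s.
v = p/m = 4.303 × 10⁻²² / 1.675 × 10⁻²⁷ = 2.57 × 10⁵ m/s = 257 km/s.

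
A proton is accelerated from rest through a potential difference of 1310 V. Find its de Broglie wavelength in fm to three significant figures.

λ = 791 fm

KE = eV = 1.602 × 10⁻¹⁹ × 1310 = 2.099 × 10⁻¹⁶ J.
p = √(2mKE) = √(2 × 1.673 × 10⁻²⁷ × 2.099 × 10⁻¹⁶) = 8.380 × 10⁻²² kg·m/s.
λ = h/p = 6.626 × 10⁻³⁴ / 8.380 × 10⁻²² = 7.91 × 10⁻¹³ m = 791 fm.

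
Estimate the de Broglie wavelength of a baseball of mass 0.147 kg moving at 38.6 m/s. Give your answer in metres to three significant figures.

p = mv = 0.147 × 38.6 = 5.674 kg·m/s.
λ = h/p = 6.626 × 10⁻³⁴ / 5.674 = 1.17 × 10⁻³⁴ m.

λ = 1.17 × 10⁻³⁴ m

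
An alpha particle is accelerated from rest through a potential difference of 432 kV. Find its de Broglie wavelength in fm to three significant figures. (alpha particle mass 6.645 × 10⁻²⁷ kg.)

KE = 2eV = 2 × 1.602 × 10⁻¹⁹ × 4.320 × 10⁵ = 1.384 × 10⁻¹³ J.
p = √(2mKE) = √(2 × 6.645 × 10⁻²⁷ × 1.384 × 10⁻¹³) = 4.289 × 10⁻²⁰ kg·m/s.
λ = h/p = 6.626 × 10⁻³⁴ / 4.289 × 10⁻²⁰ = 1.54 × 10⁻¹⁴ m = 15.4 fm.

λ = 15.4 fm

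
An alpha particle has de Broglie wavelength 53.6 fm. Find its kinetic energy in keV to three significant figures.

p = h/λ = 6.626 × 10⁻³⁴ / 5.360 × 10⁻¹⁴ = 1.236 × 10⁻²⁰ kg·m/s.
KE = p²/(2m) = (1.236 × 10⁻²⁰)² / (2 × 6.645 × 10⁻²⁷) = 1.150 × 10⁻¹⁴ J = 71.8 keV.

KE = 71.8 keV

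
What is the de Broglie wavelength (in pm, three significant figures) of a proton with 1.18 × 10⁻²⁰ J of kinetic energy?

λ = 105 pm

p = √(2mKE) = √(2 × 1.673 × 10⁻²⁷ × 1.180 × 10⁻²⁰) = 6.284 × 10⁻²⁴ kg·m/s.
λ = h/p = 6.626 × 10⁻³⁴ / 6.284 × 10⁻²⁴ = 1.05 × 10⁻¹⁰ m = 105 pm.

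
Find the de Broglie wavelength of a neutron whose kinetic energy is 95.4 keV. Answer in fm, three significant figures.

λ = 92.6 fm

KE = 95.4 keV = 1.528 × 10⁻¹⁴ J.
p = √(2mKE) = √(2 × 1.675 × 10⁻²⁷ × 1.528 × 10⁻¹⁴) = 7.155 × 10⁻²¹ kg·m/s.
λ = h/p = 6.626 × 10⁻³⁴ / 7.155 × 10⁻²¹ = 9.26 × 10⁻¹⁴ m = 92.6 fm.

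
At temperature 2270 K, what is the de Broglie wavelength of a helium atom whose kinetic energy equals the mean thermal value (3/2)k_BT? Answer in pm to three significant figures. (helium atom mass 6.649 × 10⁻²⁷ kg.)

λ = 26.5 pm

KE = (3/2)k_BT = 1.5 × 1.381 × 10⁻²³ × 2270 = 4.702 × 10⁻²⁰ J.
p = √(2mKE) = √(2 × 6.649 × 10⁻²⁷ × 4.702 × 10⁻²⁰) = 2.501 × 10⁻²³ kg·m/s.
λ = h/p = 2.65 × 10⁻¹¹ m = 26.5 pm.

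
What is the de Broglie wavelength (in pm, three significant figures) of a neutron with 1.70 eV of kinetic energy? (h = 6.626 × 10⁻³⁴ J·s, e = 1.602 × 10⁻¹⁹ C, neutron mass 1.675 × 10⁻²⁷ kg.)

λ = 21.9 pm

KE = 1.70 eV = 2.723 × 10⁻¹⁹ J.
p = √(2mKE) = √(2 × 1.675 × 10⁻²⁷ × 2.723 × 10⁻¹⁹) = 3.020 × 10⁻²³ kg·m/s.
λ = h/p = 6.626 × 10⁻³⁴ / 3.020 × 10⁻²³ = 2.19 × 10⁻¹¹ m = 21.9 pm.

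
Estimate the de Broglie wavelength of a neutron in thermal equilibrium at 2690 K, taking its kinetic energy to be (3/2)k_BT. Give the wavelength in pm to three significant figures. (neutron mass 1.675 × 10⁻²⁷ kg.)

KE = (3/2)k_BT = 1.5 × 1.381 × 10⁻²³ × 2690 = 5.572 × 10⁻²⁰ J.
p = √(2mKE) = √(2 × 1.675 × 10⁻²⁷ × 5.572 × 10⁻²⁰) = 1.366 × 10⁻²³ kg·m/s.
λ = h/p = 4.85 × 10⁻¹¹ m = 48.5 pm.

λ = 48.5 pm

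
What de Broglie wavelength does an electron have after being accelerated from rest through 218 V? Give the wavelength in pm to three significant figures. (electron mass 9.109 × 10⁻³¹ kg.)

KE = eV = 1.602 × 10⁻¹⁹ × 218.0 = 3.492 × 10⁻¹⁷ J.
p = √(2mKE) = √(2 × 9.109 × 10⁻³¹ × 3.492 × 10⁻¹⁷) = 7.976 × 10⁻²⁴ kg·m/s.
λ = h/p = 6.626 × 10⁻³⁴ / 7.976 × 10⁻²⁴ = 8.31 × 10⁻¹¹ m = 83.1 pm.

λ = 83.1 pm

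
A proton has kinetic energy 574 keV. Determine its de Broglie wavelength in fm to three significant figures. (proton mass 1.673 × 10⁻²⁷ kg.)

KE = 574 keV = 9.195 × 10⁻¹⁴ J.
p = √(2mKE) = √(2 × 1.673 × 10⁻²⁷ × 9.195 × 10⁻¹⁴) = 1.754 × 10⁻²⁰ kg·m/s.
λ = h/p = 6.626 × 10⁻³⁴ / 1.754 × 10⁻²⁰ = 3.78 × 10⁻¹⁴ m = 37.8 fm.

λ = 37.8 fm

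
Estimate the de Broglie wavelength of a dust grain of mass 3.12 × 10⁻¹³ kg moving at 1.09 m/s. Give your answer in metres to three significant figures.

λ = 1.95 × 10⁻²¹ m

p = mv = 3.12 × 10⁻¹³ × 1.09 = 3.401 × 10⁻¹³ kg·m/s.
λ = h/p = 6.626 × 10⁻³⁴ / 3.401 × 10⁻¹³ = 1.95 × 10⁻²¹ m.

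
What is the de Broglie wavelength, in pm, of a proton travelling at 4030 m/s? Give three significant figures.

λ = 98.3 pm

p = mv = 1.673 × 10⁻²⁷ × 4030 = 6.742 × 10⁻²⁴ kg·m/s.
λ = h/p = 6.626 × 10⁻³⁴ / 6.742 × 10⁻²⁴ = 9.83 × 10⁻¹¹ m = 98.3 pm.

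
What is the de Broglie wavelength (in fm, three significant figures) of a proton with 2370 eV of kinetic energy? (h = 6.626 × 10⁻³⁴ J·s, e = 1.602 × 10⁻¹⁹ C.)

λ = 588 fm

KE = 2370 eV = 3.797 × 10⁻¹⁶ J.
p = √(2mKE) = √(2 × 1.673 × 10⁻²⁷ × 3.797 × 10⁻¹⁶) = 1.127 × 10⁻²¹ kg·m/s.
λ = h/p = 6.626 × 10⁻³⁴ / 1.127 × 10⁻²¹ = 5.88 × 10⁻¹³ m = 588 fm.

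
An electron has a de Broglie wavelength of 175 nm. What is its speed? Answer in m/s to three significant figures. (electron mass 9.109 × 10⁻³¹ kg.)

v = 4160 m/s

p = h/λ = 6.626 × 10⁻³⁴ / 1.750 × 10⁻⁷ = 3.786 × 10⁻²⁷ kg·m/s.
v = p/m = 3.786 × 10⁻²⁷ / 9.109 × 10⁻³¹ = 4.16 × 10³ m/s = 4160 m/s.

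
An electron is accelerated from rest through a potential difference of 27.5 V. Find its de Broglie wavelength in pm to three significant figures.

KE = eV = 1.602 × 10⁻¹⁹ × 27.50 = 4.406 × 10⁻¹⁸ J.
p = √(2mKE) = √(2 × 9.109 × 10⁻³¹ × 4.406 × 10⁻¹⁸) = 2.833 × 10⁻²⁴ kg·m/s.
λ = h/p = 6.626 × 10⁻³⁴ / 2.833 × 10⁻²⁴ = 2.34 × 10⁻¹⁰ m = 234 pm.

λ = 234 pm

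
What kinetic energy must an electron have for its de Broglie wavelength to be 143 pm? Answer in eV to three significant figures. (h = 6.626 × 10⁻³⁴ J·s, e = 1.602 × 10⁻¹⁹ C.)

KE = 73.6 eV

p = h/λ = 6.626 × 10⁻³⁴ / 1.430 × 10⁻¹⁰ = 4.634 × 10⁻²⁴ kg·m/s.
KE = p²/(2m) = (4.634 × 10⁻²⁴)² / (2 × 9.109 × 10⁻³¹) = 1.179 × 10⁻¹⁷ J = 73.6 eV.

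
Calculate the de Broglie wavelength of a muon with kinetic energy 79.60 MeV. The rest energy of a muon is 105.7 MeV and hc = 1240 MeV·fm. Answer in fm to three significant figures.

Total energy E = KE + m₀c² = 79.60 + 105.7 = 185.30 MeV.
(pc)² = E² − (m₀c²)² = (185.30)² − (105.7)² = 2.316 × 10⁴ MeV², so pc = 152.2 MeV.
λ = hc/(pc) = 1240 MeV·fm / 152.2 MeV = 8.15 fm.

λ = 8.15 fm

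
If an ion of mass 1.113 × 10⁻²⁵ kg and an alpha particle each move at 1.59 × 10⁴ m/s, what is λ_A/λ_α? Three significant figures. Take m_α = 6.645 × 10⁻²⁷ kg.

λ_A/λ_α = 0.0597

At fixed v, p = mv so λ = h/(mv) ∝ 1/m.
λ_A/λ_α = m_α/m_A = 6.645 × 10⁻²⁷/1.113 × 10⁻²⁵ = 0.0597.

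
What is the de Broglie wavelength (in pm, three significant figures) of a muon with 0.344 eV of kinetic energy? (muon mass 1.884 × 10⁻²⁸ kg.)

λ = 145 pm

KE = 0.344 eV = 5.511 × 10⁻²⁰ J.
p = √(2mKE) = √(2 × 1.884 × 10⁻²⁸ × 5.511 × 10⁻²⁰) = 4.557 × 10⁻²⁴ kg·m/s.
λ = h/p = 6.626 × 10⁻³⁴ / 4.557 × 10⁻²⁴ = 1.45 × 10⁻¹⁰ m = 145 pm.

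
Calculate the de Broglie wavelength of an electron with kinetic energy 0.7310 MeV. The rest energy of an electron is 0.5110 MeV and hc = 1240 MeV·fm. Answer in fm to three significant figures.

λ = 1100 fm

Total energy E = KE + m₀c² = 0.7310 + 0.5110 = 1.2420 MeV.
(pc)² = E² − (m₀c²)² = (1.2420)² − (0.5110)² = 1.281 MeV², so pc = 1.132 MeV.
λ = hc/(pc) = 1240 MeV·fm / 1.132 MeV = 1100 fm.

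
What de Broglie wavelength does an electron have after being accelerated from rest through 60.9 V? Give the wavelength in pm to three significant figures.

KE = eV = 1.602 × 10⁻¹⁹ × 60.90 = 9.756 × 10⁻¹⁸ J.
p = √(2mKE) = √(2 × 9.109 × 10⁻³¹ × 9.756 × 10⁻¹⁸) = 4.216 × 10⁻²⁴ kg·m/s.
λ = h/p = 6.626 × 10⁻³⁴ / 4.216 × 10⁻²⁴ = 1.57 × 10⁻¹⁰ m = 157 pm.

λ = 157 pm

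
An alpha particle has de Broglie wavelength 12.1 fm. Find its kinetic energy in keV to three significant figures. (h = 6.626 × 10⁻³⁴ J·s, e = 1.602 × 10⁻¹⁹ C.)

p = h/λ = 6.626 × 10⁻³⁴ / 1.210 × 10⁻¹⁴ = 5.476 × 10⁻²⁰ kg·m/s.
KE = p²/(2m) = (5.476 × 10⁻²⁰)² / (2 × 6.645 × 10⁻²⁷) = 2.256 × 10⁻¹³ J = 1410 keV.

KE = 1410 keV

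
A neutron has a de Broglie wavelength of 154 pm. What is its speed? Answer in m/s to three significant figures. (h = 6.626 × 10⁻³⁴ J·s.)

v = 2570 m/s

p = h/λ = 6.626 × 10⁻³⁴ / 1.540 × 10⁻¹⁰ = 4.303 × 10⁻²⁴ kg·m/s.
v = p/m = 4.303 × 10⁻²⁴ / 1.675 × 10⁻²⁷ = 2.57 × 10³ m/s = 2570 m/s.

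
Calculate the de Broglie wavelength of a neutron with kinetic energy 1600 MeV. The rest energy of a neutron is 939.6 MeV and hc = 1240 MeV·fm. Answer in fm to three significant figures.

Total energy E = KE + m₀c² = 1600 + 939.6 = 2539.6 MeV.
(pc)² = E² − (m₀c²)² = (2539.6)² − (939.6)² = 5.567 × 10⁶ MeV², so pc = 2359 MeV.
λ = hc/(pc) = 1240 MeV·fm / 2359 MeV = 0.526 fm.

λ = 0.526 fm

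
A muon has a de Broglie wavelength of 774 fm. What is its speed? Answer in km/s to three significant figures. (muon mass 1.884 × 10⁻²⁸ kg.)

v = 4540 km/s

p = h/λ = 6.626 × 10⁻³⁴ / 7.740 × 10⁻¹³ = 8.561 × 10⁻²² kg·m/s.
v = p/m = 8.561 × 10⁻²² / 1.884 × 10⁻²⁸ = 4.54 × 10⁶ m/s = 4540 km/s.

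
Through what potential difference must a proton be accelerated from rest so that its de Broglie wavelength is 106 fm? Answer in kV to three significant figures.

V = 72.9 kV

p = h/λ = 6.626 × 10⁻³⁴ / 1.060 × 10⁻¹³ = 6.251 × 10⁻²¹ kg·m/s.
KE = p²/(2m) = 1.168 × 10⁻¹⁴ J.
V = KE/e = 1.168 × 10⁻¹⁴ / (1.602 × 10⁻¹⁹) = 72.9 kV.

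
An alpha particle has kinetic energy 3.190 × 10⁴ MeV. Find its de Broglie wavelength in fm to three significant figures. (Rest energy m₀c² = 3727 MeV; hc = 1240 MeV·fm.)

λ = 0.0350 fm

Total energy E = KE + m₀c² = 3.190 × 10⁴ + 3727 = 35627 MeV.
(pc)² = E² − (m₀c²)² = (35627)² − (3727)² = 1.255 × 10⁹ MeV², so pc = 3.543 × 10⁴ MeV.
λ = hc/(pc) = 1240 MeV·fm / 3.543 × 10⁴ MeV = 0.0350 fm.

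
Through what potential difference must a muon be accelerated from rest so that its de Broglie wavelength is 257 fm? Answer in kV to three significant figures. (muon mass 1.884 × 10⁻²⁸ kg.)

V = 110 kV

p = h/λ = 6.626 × 10⁻³⁴ / 2.570 × 10⁻¹³ = 2.578 × 10⁻²¹ kg·m/s.
KE = p²/(2m) = 1.764 × 10⁻¹⁴ J.
V = KE/e = 1.764 × 10⁻¹⁴ / (1.602 × 10⁻¹⁹) = 110 kV.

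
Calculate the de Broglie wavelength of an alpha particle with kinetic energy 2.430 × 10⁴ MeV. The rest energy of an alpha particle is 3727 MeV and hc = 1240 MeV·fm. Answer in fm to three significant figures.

λ = 0.0446 fm

Total energy E = KE + m₀c² = 2.430 × 10⁴ + 3727 = 28027 MeV.
(pc)² = E² − (m₀c²)² = (28027)² − (3727)² = 7.716 × 10⁸ MeV², so pc = 2.778 × 10⁴ MeV.
λ = hc/(pc) = 1240 MeV·fm / 2.778 × 10⁴ MeV = 0.0446 fm.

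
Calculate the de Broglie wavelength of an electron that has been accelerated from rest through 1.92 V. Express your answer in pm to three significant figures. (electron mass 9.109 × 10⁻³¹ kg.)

λ = 885 pm

KE = eV = 1.602 × 10⁻¹⁹ × 1.920 = 3.076 × 10⁻¹⁹ J.
p = √(2mKE) = √(2 × 9.109 × 10⁻³¹ × 3.076 × 10⁻¹⁹) = 7.486 × 10⁻²⁵ kg·m/s.
λ = h/p = 6.626 × 10⁻³⁴ / 7.486 × 10⁻²⁵ = 8.85 × 10⁻¹⁰ m = 885 pm.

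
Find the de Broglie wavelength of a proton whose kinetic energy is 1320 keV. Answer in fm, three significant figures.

λ = 24.9 fm

KE = 1320 keV = 2.115 × 10⁻¹³ J.
p = √(2mKE) = √(2 × 1.673 × 10⁻²⁷ × 2.115 × 10⁻¹³) = 2.660 × 10⁻²⁰ kg·m/s.
λ = h/p = 6.626 × 10⁻³⁴ / 2.660 × 10⁻²⁰ = 2.49 × 10⁻¹⁴ m = 24.9 fm.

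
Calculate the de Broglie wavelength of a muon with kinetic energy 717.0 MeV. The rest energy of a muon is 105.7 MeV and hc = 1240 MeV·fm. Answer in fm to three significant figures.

Total energy E = KE + m₀c² = 717.0 + 105.7 = 822.7 MeV.
(pc)² = E² − (m₀c²)² = (822.7)² − (105.7)² = 6.657 × 10⁵ MeV², so pc = 815.9 MeV.
λ = hc/(pc) = 1240 MeV·fm / 815.9 MeV = 1.52 fm.

λ = 1.52 fm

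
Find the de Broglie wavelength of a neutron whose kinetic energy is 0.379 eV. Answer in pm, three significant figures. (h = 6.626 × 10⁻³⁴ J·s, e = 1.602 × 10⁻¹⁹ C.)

KE = 0.379 eV = 6.072 × 10⁻²⁰ J.
p = √(2mKE) = √(2 × 1.675 × 10⁻²⁷ × 6.072 × 10⁻²⁰) = 1.426 × 10⁻²³ kg·m/s.
λ = h/p = 6.626 × 10⁻³⁴ / 1.426 × 10⁻²³ = 4.65 × 10⁻¹¹ m = 46.5 pm.

λ = 46.5 pm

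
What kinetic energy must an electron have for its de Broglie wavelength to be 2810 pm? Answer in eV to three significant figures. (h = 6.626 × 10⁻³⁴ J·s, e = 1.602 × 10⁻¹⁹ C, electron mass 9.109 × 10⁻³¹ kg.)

p = h/λ = 6.626 × 10⁻³⁴ / 2.810 × 10⁻⁹ = 2.358 × 10⁻²⁵ kg·m/s.
KE = p²/(2m) = (2.358 × 10⁻²⁵)² / (2 × 9.109 × 10⁻³¹) = 3.052 × 10⁻²⁰ J = 0.191 eV.

KE = 0.191 eV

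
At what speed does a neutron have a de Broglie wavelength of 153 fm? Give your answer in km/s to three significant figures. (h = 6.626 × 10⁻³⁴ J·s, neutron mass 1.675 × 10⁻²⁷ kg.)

v = 2590 km/s

p = h/λ = 6.626 × 10⁻³⁴ / 1.530 × 10⁻¹³ = 4.331 × 10⁻²¹ kg·m/s.
v = p/m = 4.331 × 10⁻²¹ / 1.675 × 10⁻²⁷ = 2.59 × 10⁶ m/s = 2590 km/s.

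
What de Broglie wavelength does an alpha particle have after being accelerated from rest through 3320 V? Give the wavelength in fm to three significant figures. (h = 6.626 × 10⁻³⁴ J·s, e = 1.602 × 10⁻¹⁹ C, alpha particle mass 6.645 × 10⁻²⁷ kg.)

λ = 176 fm

KE = 2eV = 2 × 1.602 × 10⁻¹⁹ × 3320 = 1.064 × 10⁻¹⁵ J.
p = √(2mKE) = √(2 × 6.645 × 10⁻²⁷ × 1.064 × 10⁻¹⁵) = 3.760 × 10⁻²¹ kg·m/s.
λ = h/p = 6.626 × 10⁻³⁴ / 3.760 × 10⁻²¹ = 1.76 × 10⁻¹³ m = 176 fm.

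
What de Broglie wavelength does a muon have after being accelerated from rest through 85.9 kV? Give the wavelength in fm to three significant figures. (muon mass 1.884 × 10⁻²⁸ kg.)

λ = 291 fm

KE = eV = 1.602 × 10⁻¹⁹ × 8.590 × 10⁴ = 1.376 × 10⁻¹⁴ J.
p = √(2mKE) = √(2 × 1.884 × 10⁻²⁸ × 1.376 × 10⁻¹⁴) = 2.277 × 10⁻²¹ kg·m/s.
λ = h/p = 6.626 × 10⁻³⁴ / 2.277 × 10⁻²¹ = 2.91 × 10⁻¹³ m = 291 fm.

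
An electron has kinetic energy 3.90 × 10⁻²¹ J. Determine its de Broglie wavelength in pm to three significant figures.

p = √(2mKE) = √(2 × 9.109 × 10⁻³¹ × 3.900 × 10⁻²¹) = 8.429 × 10⁻²⁶ kg·m/s.
λ = h/p = 6.626 × 10⁻³⁴ / 8.429 × 10⁻²⁶ = 7.86 × 10⁻⁹ m = 7860 pm.

λ = 7860 pm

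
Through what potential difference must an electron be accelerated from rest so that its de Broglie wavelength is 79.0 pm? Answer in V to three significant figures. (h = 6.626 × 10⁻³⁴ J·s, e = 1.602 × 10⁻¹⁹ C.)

p = h/λ = 6.626 × 10⁻³⁴ / 7.900 × 10⁻¹¹ = 8.387 × 10⁻²⁴ kg·m/s.
KE = p²/(2m) = 3.861 × 10⁻¹⁷ J.
V = KE/e = 3.861 × 10⁻¹⁷ / (1.602 × 10⁻¹⁹) = 241 V.

V = 241 V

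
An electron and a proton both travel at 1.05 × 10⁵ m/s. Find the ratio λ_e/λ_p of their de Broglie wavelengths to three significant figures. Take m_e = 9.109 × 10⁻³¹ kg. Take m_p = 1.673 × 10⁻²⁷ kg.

λ_e/λ_p = 1840

At fixed v, p = mv so λ = h/(mv) ∝ 1/m.
λ_e/λ_p = m_p/m_e = 1.673 × 10⁻²⁷/9.109 × 10⁻³¹ = 1840.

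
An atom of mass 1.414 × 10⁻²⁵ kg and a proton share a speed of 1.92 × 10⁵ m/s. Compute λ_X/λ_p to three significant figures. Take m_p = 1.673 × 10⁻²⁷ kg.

At fixed v, p = mv so λ = h/(mv) ∝ 1/m.
λ_X/λ_p = m_p/m_X = 1.673 × 10⁻²⁷/1.414 × 10⁻²⁵ = 0.0118.

λ_X/λ_p = 0.0118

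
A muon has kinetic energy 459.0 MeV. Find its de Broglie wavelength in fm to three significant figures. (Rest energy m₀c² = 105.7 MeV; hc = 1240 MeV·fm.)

λ = 2.24 fm

Total energy E = KE + m₀c² = 459.0 + 105.7 = 564.7 MeV.
(pc)² = E² − (m₀c²)² = (564.7)² − (105.7)² = 3.077 × 10⁵ MeV², so pc = 554.7 MeV.
λ = hc/(pc) = 1240 MeV·fm / 554.7 MeV = 2.24 fm.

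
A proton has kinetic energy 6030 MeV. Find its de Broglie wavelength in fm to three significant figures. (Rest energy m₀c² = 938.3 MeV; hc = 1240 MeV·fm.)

Total energy E = KE + m₀c² = 6030 + 938.3 = 6968.3 MeV.
(pc)² = E² − (m₀c²)² = (6968.3)² − (938.3)² = 4.768 × 10⁷ MeV², so pc = 6905 MeV.
λ = hc/(pc) = 1240 MeV·fm / 6905 MeV = 0.180 fm.

λ = 0.180 fm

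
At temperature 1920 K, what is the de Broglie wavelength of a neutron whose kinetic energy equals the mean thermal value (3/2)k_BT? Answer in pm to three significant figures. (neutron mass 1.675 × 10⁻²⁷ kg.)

λ = 57.4 pm

KE = (3/2)k_BT = 1.5 × 1.381 × 10⁻²³ × 1920 = 3.977 × 10⁻²⁰ J.
p = √(2mKE) = √(2 × 1.675 × 10⁻²⁷ × 3.977 × 10⁻²⁰) = 1.154 × 10⁻²³ kg·m/s.
λ = h/p = 5.74 × 10⁻¹¹ m = 57.4 pm.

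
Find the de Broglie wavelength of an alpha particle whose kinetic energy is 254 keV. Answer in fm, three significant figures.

KE = 254 keV = 4.069 × 10⁻¹⁴ J.
p = √(2mKE) = √(2 × 6.645 × 10⁻²⁷ × 4.069 × 10⁻¹⁴) = 2.325 × 10⁻²⁰ kg·m/s.
λ = h/p = 6.626 × 10⁻³⁴ / 2.325 × 10⁻²⁰ = 2.85 × 10⁻¹⁴ m = 28.5 fm.

λ = 28.5 fm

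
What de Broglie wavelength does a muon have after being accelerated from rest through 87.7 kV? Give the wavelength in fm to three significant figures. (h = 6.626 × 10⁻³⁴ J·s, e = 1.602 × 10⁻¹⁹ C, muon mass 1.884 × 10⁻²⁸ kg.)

KE = eV = 1.602 × 10⁻¹⁹ × 8.770 × 10⁴ = 1.405 × 10⁻¹⁴ J.
p = √(2mKE) = √(2 × 1.884 × 10⁻²⁸ × 1.405 × 10⁻¹⁴) = 2.301 × 10⁻²¹ kg·m/s.
λ = h/p = 6.626 × 10⁻³⁴ / 2.301 × 10⁻²¹ = 2.88 × 10⁻¹³ m = 288 fm.

λ = 288 fm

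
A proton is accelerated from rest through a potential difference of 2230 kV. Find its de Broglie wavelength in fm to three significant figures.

λ = 19.2 fm

KE = eV = 1.602 × 10⁻¹⁹ × 2.230 × 10⁶ = 3.572 × 10⁻¹³ J.
p = √(2mKE) = √(2 × 1.673 × 10⁻²⁷ × 3.572 × 10⁻¹³) = 3.457 × 10⁻²⁰ kg·m/s.
λ = h/p = 6.626 × 10⁻³⁴ / 3.457 × 10⁻²⁰ = 1.92 × 10⁻¹⁴ m = 19.2 fm.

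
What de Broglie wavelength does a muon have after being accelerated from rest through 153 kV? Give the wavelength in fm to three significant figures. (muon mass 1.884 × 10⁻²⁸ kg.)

λ = 218 fm

KE = eV = 1.602 × 10⁻¹⁹ × 1.530 × 10⁵ = 2.451 × 10⁻¹⁴ J.
p = √(2mKE) = √(2 × 1.884 × 10⁻²⁸ × 2.451 × 10⁻¹⁴) = 3.039 × 10⁻²¹ kg·m/s.
λ = h/p = 6.626 × 10⁻³⁴ / 3.039 × 10⁻²¹ = 2.18 × 10⁻¹³ m = 218 fm.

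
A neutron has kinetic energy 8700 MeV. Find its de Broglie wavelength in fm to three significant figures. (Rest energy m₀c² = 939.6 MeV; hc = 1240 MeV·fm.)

λ = 0.129 fm

Total energy E = KE + m₀c² = 8700 + 939.6 = 9639.6 MeV.
(pc)² = E² − (m₀c²)² = (9639.6)² − (939.6)² = 9.204 × 10⁷ MeV², so pc = 9594 MeV.
λ = hc/(pc) = 1240 MeV·fm / 9594 MeV = 0.129 fm.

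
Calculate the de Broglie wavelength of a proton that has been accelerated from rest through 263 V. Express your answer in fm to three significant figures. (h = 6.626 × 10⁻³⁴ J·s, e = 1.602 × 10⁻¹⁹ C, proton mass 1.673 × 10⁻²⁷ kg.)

λ = 1760 fm

KE = eV = 1.602 × 10⁻¹⁹ × 263.0 = 4.213 × 10⁻¹⁷ J.
p = √(2mKE) = √(2 × 1.673 × 10⁻²⁷ × 4.213 × 10⁻¹⁷) = 3.755 × 10⁻²² kg·m/s.
λ = h/p = 6.626 × 10⁻³⁴ / 3.755 × 10⁻²² = 1.76 × 10⁻¹² m = 1760 fm.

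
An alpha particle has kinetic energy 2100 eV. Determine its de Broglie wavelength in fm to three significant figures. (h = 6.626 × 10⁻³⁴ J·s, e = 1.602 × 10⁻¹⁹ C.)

λ = 313 fm

KE = 2100 eV = 3.364 × 10⁻¹⁶ J.
p = √(2mKE) = √(2 × 6.645 × 10⁻²⁷ × 3.364 × 10⁻¹⁶) = 2.114 × 10⁻²¹ kg·m/s.
λ = h/p = 6.626 × 10⁻³⁴ / 2.114 × 10⁻²¹ = 3.13 × 10⁻¹³ m = 313 fm.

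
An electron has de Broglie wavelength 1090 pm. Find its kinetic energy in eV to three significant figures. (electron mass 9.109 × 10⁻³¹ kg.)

p = h/λ = 6.626 × 10⁻³⁴ / 1.090 × 10⁻⁹ = 6.079 × 10⁻²⁵ kg·m/s.
KE = p²/(2m) = (6.079 × 10⁻²⁵)² / (2 × 9.109 × 10⁻³¹) = 2.028 × 10⁻¹⁹ J = 1.27 eV.

KE = 1.27 eV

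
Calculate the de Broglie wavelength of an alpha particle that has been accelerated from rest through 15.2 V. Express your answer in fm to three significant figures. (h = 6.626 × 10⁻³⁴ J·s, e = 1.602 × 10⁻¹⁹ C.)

KE = 2eV = 2 × 1.602 × 10⁻¹⁹ × 15.20 = 4.870 × 10⁻¹⁸ J.
p = √(2mKE) = √(2 × 6.645 × 10⁻²⁷ × 4.870 × 10⁻¹⁸) = 2.544 × 10⁻²² kg·m/s.
λ = h/p = 6.626 × 10⁻³⁴ / 2.544 × 10⁻²² = 2.60 × 10⁻¹² m = 2600 fm.

λ = 2600 fm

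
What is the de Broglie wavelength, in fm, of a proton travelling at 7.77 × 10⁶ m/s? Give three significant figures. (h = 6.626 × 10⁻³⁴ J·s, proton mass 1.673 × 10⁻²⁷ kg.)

p = mv = 1.673 × 10⁻²⁷ × 7.77 × 10⁶ = 1.300 × 10⁻²⁰ kg·m/s.
λ = h/p = 6.626 × 10⁻³⁴ / 1.300 × 10⁻²⁰ = 5.10 × 10⁻¹⁴ m = 51.0 fm.

λ = 51.0 fm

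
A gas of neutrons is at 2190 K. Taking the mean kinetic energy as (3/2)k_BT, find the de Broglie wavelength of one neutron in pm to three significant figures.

KE = (3/2)k_BT = 1.5 × 1.381 × 10⁻²³ × 2190 = 4.537 × 10⁻²⁰ J.
p = √(2mKE) = √(2 × 1.675 × 10⁻²⁷ × 4.537 × 10⁻²⁰) = 1.233 × 10⁻²³ kg·m/s.
λ = h/p = 5.37 × 10⁻¹¹ m = 53.7 pm.

λ = 53.7 pm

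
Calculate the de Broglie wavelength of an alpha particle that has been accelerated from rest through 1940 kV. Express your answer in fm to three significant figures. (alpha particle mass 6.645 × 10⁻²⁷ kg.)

λ = 7.29 fm

KE = 2eV = 2 × 1.602 × 10⁻¹⁹ × 1.940 × 10⁶ = 6.216 × 10⁻¹³ J.
p = √(2mKE) = √(2 × 6.645 × 10⁻²⁷ × 6.216 × 10⁻¹³) = 9.089 × 10⁻²⁰ kg·m/s.
λ = h/p = 6.626 × 10⁻³⁴ / 9.089 × 10⁻²⁰ = 7.29 × 10⁻¹⁵ m = 7.29 fm.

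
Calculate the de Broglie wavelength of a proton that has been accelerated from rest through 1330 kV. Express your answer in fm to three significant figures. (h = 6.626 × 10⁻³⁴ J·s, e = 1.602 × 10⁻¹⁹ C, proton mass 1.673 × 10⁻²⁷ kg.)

λ = 24.8 fm

KE = eV = 1.602 × 10⁻¹⁹ × 1.330 × 10⁶ = 2.131 × 10⁻¹³ J.
p = √(2mKE) = √(2 × 1.673 × 10⁻²⁷ × 2.131 × 10⁻¹³) = 2.670 × 10⁻²⁰ kg·m/s.
λ = h/p = 6.626 × 10⁻³⁴ / 2.670 × 10⁻²⁰ = 2.48 × 10⁻¹⁴ m = 24.8 fm.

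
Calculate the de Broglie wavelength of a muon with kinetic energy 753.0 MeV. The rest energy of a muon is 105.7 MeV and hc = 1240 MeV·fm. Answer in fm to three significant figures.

Total energy E = KE + m₀c² = 753.0 + 105.7 = 858.7 MeV.
(pc)² = E² − (m₀c²)² = (858.7)² − (105.7)² = 7.262 × 10⁵ MeV², so pc = 852.2 MeV.
λ = hc/(pc) = 1240 MeV·fm / 852.2 MeV = 1.46 fm.

λ = 1.46 fm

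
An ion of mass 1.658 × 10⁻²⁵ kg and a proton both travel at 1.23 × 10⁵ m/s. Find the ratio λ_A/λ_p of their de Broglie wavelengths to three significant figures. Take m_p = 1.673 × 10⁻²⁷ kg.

λ_A/λ_p = 0.0101

At fixed v, p = mv so λ = h/(mv) ∝ 1/m.
λ_A/λ_p = m_p/m_A = 1.673 × 10⁻²⁷/1.658 × 10⁻²⁵ = 0.0101.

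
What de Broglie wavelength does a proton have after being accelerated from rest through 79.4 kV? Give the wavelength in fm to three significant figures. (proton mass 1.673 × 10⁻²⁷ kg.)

KE = eV = 1.602 × 10⁻¹⁹ × 7.940 × 10⁴ = 1.272 × 10⁻¹⁴ J.
p = √(2mKE) = √(2 × 1.673 × 10⁻²⁷ × 1.272 × 10⁻¹⁴) = 6.524 × 10⁻²¹ kg·m/s.
λ = h/p = 6.626 × 10⁻³⁴ / 6.524 × 10⁻²¹ = 1.02 × 10⁻¹³ m = 102 fm.

λ = 102 fm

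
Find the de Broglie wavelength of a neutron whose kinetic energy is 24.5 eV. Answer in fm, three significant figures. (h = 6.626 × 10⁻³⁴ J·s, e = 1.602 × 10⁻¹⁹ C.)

λ = 5780 fm

KE = 24.5 eV = 3.925 × 10⁻¹⁸ J.
p = √(2mKE) = √(2 × 1.675 × 10⁻²⁷ × 3.925 × 10⁻¹⁸) = 1.147 × 10⁻²² kg·m/s.
λ = h/p = 6.626 × 10⁻³⁴ / 1.147 × 10⁻²² = 5.78 × 10⁻¹² m = 5780 fm.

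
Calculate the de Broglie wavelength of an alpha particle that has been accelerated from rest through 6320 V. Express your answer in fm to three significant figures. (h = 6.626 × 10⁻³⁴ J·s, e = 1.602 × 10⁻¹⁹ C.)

KE = 2eV = 2 × 1.602 × 10⁻¹⁹ × 6320 = 2.025 × 10⁻¹⁵ J.
p = √(2mKE) = √(2 × 6.645 × 10⁻²⁷ × 2.025 × 10⁻¹⁵) = 5.188 × 10⁻²¹ kg·m/s.
λ = h/p = 6.626 × 10⁻³⁴ / 5.188 × 10⁻²¹ = 1.28 × 10⁻¹³ m = 128 fm.

λ = 128 fm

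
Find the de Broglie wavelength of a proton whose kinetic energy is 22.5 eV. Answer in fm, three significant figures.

λ = 6030 fm

KE = 22.5 eV = 3.604 × 10⁻¹⁸ J.
p = √(2mKE) = √(2 × 1.673 × 10⁻²⁷ × 3.604 × 10⁻¹⁸) = 1.098 × 10⁻²² kg·m/s.
λ = h/p = 6.626 × 10⁻³⁴ / 1.098 × 10⁻²² = 6.03 × 10⁻¹² m = 6030 fm.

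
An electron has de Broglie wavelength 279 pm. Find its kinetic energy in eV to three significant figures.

p = h/λ = 6.626 × 10⁻³⁴ / 2.790 × 10⁻¹⁰ = 2.375 × 10⁻²⁴ kg·m/s.
KE = p²/(2m) = (2.375 × 10⁻²⁴)² / (2 × 9.109 × 10⁻³¹) = 3.096 × 10⁻¹⁸ J = 19.3 eV.

KE = 19.3 eV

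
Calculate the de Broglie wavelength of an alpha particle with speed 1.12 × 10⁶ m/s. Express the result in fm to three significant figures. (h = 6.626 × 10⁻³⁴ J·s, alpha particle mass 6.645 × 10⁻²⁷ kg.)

p = mv = 6.645 × 10⁻²⁷ × 1.12 × 10⁶ = 7.442 × 10⁻²¹ kg·m/s.
λ = h/p = 6.626 × 10⁻³⁴ / 7.442 × 10⁻²¹ = 8.90 × 10⁻¹⁴ m = 89.0 fm.

λ = 89.0 fm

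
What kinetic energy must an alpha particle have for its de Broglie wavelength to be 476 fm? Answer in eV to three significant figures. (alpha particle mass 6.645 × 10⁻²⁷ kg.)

KE = 910 eV

p = h/λ = 6.626 × 10⁻³⁴ / 4.760 × 10⁻¹³ = 1.392 × 10⁻²¹ kg·m/s.
KE = p²/(2m) = (1.392 × 10⁻²¹)² / (2 × 6.645 × 10⁻²⁷) = 1.458 × 10⁻¹⁶ J = 910 eV.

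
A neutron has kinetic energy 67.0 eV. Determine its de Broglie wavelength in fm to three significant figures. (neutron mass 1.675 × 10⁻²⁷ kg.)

KE = 67.0 eV = 1.073 × 10⁻¹⁷ J.
p = √(2mKE) = √(2 × 1.675 × 10⁻²⁷ × 1.073 × 10⁻¹⁷) = 1.896 × 10⁻²² kg·m/s.
λ = h/p = 6.626 × 10⁻³⁴ / 1.896 × 10⁻²² = 3.49 × 10⁻¹² m = 3490 fm.

λ = 3490 fm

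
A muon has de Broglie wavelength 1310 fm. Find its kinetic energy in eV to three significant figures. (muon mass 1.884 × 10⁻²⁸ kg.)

KE = 4240 eV

p = h/λ = 6.626 × 10⁻³⁴ / 1.310 × 10⁻¹² = 5.058 × 10⁻²² kg·m/s.
KE = p²/(2m) = (5.058 × 10⁻²²)² / (2 × 1.884 × 10⁻²⁸) = 6.790 × 10⁻¹⁶ J = 4240 eV.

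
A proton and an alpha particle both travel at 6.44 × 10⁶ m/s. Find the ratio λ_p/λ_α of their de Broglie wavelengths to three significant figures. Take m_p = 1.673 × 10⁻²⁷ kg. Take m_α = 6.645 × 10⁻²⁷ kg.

At fixed v, p = mv so λ = h/(mv) ∝ 1/m.
λ_p/λ_α = m_α/m_p = 6.645 × 10⁻²⁷/1.673 × 10⁻²⁷ = 3.97.

λ_p/λ_α = 3.97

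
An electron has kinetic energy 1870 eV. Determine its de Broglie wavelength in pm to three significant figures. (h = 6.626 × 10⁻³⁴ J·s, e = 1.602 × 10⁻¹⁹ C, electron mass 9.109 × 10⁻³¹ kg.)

KE = 1870 eV = 2.996 × 10⁻¹⁶ J.
p = √(2mKE) = √(2 × 9.109 × 10⁻³¹ × 2.996 × 10⁻¹⁶) = 2.336 × 10⁻²³ kg·m/s.
λ = h/p = 6.626 × 10⁻³⁴ / 2.336 × 10⁻²³ = 2.84 × 10⁻¹¹ m = 28.4 pm.

λ = 28.4 pm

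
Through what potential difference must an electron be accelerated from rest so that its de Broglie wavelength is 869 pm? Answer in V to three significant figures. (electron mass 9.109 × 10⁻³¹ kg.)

V = 1.99 V

p = h/λ = 6.626 × 10⁻³⁴ / 8.690 × 10⁻¹⁰ = 7.625 × 10⁻²⁵ kg·m/s.
KE = p²/(2m) = 3.191 × 10⁻¹⁹ J.
V = KE/e = 3.191 × 10⁻¹⁹ / (1.602 × 10⁻¹⁹) = 1.99 V.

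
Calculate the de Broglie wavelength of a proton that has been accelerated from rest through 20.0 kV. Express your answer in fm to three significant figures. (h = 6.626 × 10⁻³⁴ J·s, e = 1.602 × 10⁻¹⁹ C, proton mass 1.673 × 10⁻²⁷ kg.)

KE = eV = 1.602 × 10⁻¹⁹ × 2.000 × 10⁴ = 3.204 × 10⁻¹⁵ J.
p = √(2mKE) = √(2 × 1.673 × 10⁻²⁷ × 3.204 × 10⁻¹⁵) = 3.274 × 10⁻²¹ kg·m/s.
λ = h/p = 6.626 × 10⁻³⁴ / 3.274 × 10⁻²¹ = 2.02 × 10⁻¹³ m = 202 fm.

λ = 202 fm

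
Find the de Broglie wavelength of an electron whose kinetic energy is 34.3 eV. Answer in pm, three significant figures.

λ = 209 pm

KE = 34.3 eV = 5.495 × 10⁻¹⁸ J.
p = √(2mKE) = √(2 × 9.109 × 10⁻³¹ × 5.495 × 10⁻¹⁸) = 3.164 × 10⁻²⁴ kg·m/s.
λ = h/p = 6.626 × 10⁻³⁴ / 3.164 × 10⁻²⁴ = 2.09 × 10⁻¹⁰ m = 209 pm.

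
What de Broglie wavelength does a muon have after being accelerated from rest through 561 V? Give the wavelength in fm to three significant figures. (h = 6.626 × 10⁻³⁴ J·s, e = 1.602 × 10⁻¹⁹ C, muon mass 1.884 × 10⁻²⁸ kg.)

KE = eV = 1.602 × 10⁻¹⁹ × 561.0 = 8.987 × 10⁻¹⁷ J.
p = √(2mKE) = √(2 × 1.884 × 10⁻²⁸ × 8.987 × 10⁻¹⁷) = 1.840 × 10⁻²² kg·m/s.
λ = h/p = 6.626 × 10⁻³⁴ / 1.840 × 10⁻²² = 3.60 × 10⁻¹² m = 3600 fm.

λ = 3600 fm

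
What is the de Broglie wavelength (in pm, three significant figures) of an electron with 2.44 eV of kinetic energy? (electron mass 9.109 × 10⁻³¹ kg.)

λ = 785 pm

KE = 2.44 eV = 3.909 × 10⁻¹⁹ J.
p = √(2mKE) = √(2 × 9.109 × 10⁻³¹ × 3.909 × 10⁻¹⁹) = 8.439 × 10⁻²⁵ kg·m/s.
λ = h/p = 6.626 × 10⁻³⁴ / 8.439 × 10⁻²⁵ = 7.85 × 10⁻¹⁰ m = 785 pm.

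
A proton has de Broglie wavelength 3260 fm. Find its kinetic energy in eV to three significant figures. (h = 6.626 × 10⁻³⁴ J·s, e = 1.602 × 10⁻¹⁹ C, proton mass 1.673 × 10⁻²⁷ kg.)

KE = 77.1 eV

p = h/λ = 6.626 × 10⁻³⁴ / 3.260 × 10⁻¹² = 2.033 × 10⁻²² kg·m/s.
KE = p²/(2m) = (2.033 × 10⁻²²)² / (2 × 1.673 × 10⁻²⁷) = 1.235 × 10⁻¹⁷ J = 77.1 eV.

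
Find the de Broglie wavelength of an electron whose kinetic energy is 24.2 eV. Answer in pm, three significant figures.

λ = 249 pm

KE = 24.2 eV = 3.877 × 10⁻¹⁸ J.
p = √(2mKE) = √(2 × 9.109 × 10⁻³¹ × 3.877 × 10⁻¹⁸) = 2.658 × 10⁻²⁴ kg·m/s.
λ = h/p = 6.626 × 10⁻³⁴ / 2.658 × 10⁻²⁴ = 2.49 × 10⁻¹⁰ m = 249 pm.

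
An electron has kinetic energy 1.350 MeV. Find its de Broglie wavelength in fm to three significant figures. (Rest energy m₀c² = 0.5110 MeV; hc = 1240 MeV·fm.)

λ = 693 fm

Total energy E = KE + m₀c² = 1.350 + 0.5110 = 1.8610 MeV.
(pc)² = E² − (m₀c²)² = (1.8610)² − (0.5110)² = 3.202 MeV², so pc = 1.789 MeV.
λ = hc/(pc) = 1240 MeV·fm / 1.789 MeV = 693 fm.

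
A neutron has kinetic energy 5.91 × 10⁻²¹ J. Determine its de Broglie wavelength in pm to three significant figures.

λ = 149 pm

p = √(2mKE) = √(2 × 1.675 × 10⁻²⁷ × 5.910 × 10⁻²¹) = 4.450 × 10⁻²⁴ kg·m/s.
λ = h/p = 6.626 × 10⁻³⁴ / 4.450 × 10⁻²⁴ = 1.49 × 10⁻¹⁰ m = 149 pm.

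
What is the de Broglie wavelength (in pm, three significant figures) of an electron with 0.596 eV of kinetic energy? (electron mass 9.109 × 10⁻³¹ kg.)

λ = 1590 pm

KE = 0.596 eV = 9.548 × 10⁻²⁰ J.
p = √(2mKE) = √(2 × 9.109 × 10⁻³¹ × 9.548 × 10⁻²⁰) = 4.171 × 10⁻²⁵ kg·m/s.
λ = h/p = 6.626 × 10⁻³⁴ / 4.171 × 10⁻²⁵ = 1.59 × 10⁻⁹ m = 1590 pm.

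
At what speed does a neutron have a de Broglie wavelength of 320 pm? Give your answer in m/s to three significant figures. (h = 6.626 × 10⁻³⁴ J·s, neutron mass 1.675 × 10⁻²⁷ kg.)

p = h/λ = 6.626 × 10⁻³⁴ / 3.200 × 10⁻¹⁰ = 2.071 × 10⁻²⁴ kg·m/s.
v = p/m = 2.071 × 10⁻²⁴ / 1.675 × 10⁻²⁷ = 1.24 × 10³ m/s = 1240 m/s.

v = 1240 m/s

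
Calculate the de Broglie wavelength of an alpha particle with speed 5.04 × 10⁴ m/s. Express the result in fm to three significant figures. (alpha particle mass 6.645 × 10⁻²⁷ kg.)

λ = 1980 fm

p = mv = 6.645 × 10⁻²⁷ × 5.04 × 10⁴ = 3.349 × 10⁻²² kg·m/s.
λ = h/p = 6.626 × 10⁻³⁴ / 3.349 × 10⁻²² = 1.98 × 10⁻¹² m = 1980 fm.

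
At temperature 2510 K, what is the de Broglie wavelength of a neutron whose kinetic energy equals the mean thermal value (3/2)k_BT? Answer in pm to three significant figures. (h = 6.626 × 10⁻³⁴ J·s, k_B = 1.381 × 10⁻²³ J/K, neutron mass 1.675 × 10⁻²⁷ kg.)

λ = 50.2 pm

KE = (3/2)k_BT = 1.5 × 1.381 × 10⁻²³ × 2510 = 5.199 × 10⁻²⁰ J.
p = √(2mKE) = √(2 × 1.675 × 10⁻²⁷ × 5.199 × 10⁻²⁰) = 1.320 × 10⁻²³ kg·m/s.
λ = h/p = 5.02 × 10⁻¹¹ m = 50.2 pm.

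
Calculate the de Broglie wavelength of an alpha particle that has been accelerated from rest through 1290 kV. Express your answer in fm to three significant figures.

KE = 2eV = 2 × 1.602 × 10⁻¹⁹ × 1.290 × 10⁶ = 4.133 × 10⁻¹³ J.
p = √(2mKE) = √(2 × 6.645 × 10⁻²⁷ × 4.133 × 10⁻¹³) = 7.411 × 10⁻²⁰ kg·m/s.
λ = h/p = 6.626 × 10⁻³⁴ / 7.411 × 10⁻²⁰ = 8.94 × 10⁻¹⁵ m = 8.94 fm.

λ = 8.94 fm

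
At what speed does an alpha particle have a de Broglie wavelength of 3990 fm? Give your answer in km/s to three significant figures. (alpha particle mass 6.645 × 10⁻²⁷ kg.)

v = 25.0 km/s

p = h/λ = 6.626 × 10⁻³⁴ / 3.990 × 10⁻¹² = 1.661 × 10⁻²² kg·m/s.
v = p/m = 1.661 × 10⁻²² / 6.645 × 10⁻²⁷ = 2.50 × 10⁴ m/s = 25.0 km/s.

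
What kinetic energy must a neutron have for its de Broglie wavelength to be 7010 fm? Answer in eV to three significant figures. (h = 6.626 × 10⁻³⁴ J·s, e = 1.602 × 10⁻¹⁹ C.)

KE = 16.6 eV

p = h/λ = 6.626 × 10⁻³⁴ / 7.010 × 10⁻¹² = 9.452 × 10⁻²³ kg·m/s.
KE = p²/(2m) = (9.452 × 10⁻²³)² / (2 × 1.675 × 10⁻²⁷) = 2.667 × 10⁻¹⁸ J = 16.6 eV.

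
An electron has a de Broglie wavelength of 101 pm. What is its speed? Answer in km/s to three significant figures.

v = 7200 km/s

p = h/λ = 6.626 × 10⁻³⁴ / 1.010 × 10⁻¹⁰ = 6.560 × 10⁻²⁴ kg·m/s.
v = p/m = 6.560 × 10⁻²⁴ / 9.109 × 10⁻³¹ = 7.20 × 10⁶ m/s = 7200 km/s.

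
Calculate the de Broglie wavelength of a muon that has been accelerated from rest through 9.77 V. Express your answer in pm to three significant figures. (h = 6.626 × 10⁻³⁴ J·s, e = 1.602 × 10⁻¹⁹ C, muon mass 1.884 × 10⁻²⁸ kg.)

KE = eV = 1.602 × 10⁻¹⁹ × 9.770 = 1.565 × 10⁻¹⁸ J.
p = √(2mKE) = √(2 × 1.884 × 10⁻²⁸ × 1.565 × 10⁻¹⁸) = 2.428 × 10⁻²³ kg·m/s.
λ = h/p = 6.626 × 10⁻³⁴ / 2.428 × 10⁻²³ = 2.73 × 10⁻¹¹ m = 27.3 pm.

λ = 27.3 pm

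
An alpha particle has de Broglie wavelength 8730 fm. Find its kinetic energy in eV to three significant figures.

KE = 2.71 eV

p = h/λ = 6.626 × 10⁻³⁴ / 8.730 × 10⁻¹² = 7.590 × 10⁻²³ kg·m/s.
KE = p²/(2m) = (7.590 × 10⁻²³)² / (2 × 6.645 × 10⁻²⁷) = 4.335 × 10⁻¹⁹ J = 2.71 eV.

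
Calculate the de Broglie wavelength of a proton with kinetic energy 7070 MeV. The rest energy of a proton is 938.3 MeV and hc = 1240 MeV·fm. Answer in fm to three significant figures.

λ = 0.156 fm

Total energy E = KE + m₀c² = 7070 + 938.3 = 8008.3 MeV.
(pc)² = E² − (m₀c²)² = (8008.3)² − (938.3)² = 6.325 × 10⁷ MeV², so pc = 7953 MeV.
λ = hc/(pc) = 1240 MeV·fm / 7953 MeV = 0.156 fm.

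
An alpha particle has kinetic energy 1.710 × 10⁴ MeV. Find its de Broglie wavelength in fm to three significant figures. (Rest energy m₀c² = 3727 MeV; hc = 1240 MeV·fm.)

Total energy E = KE + m₀c² = 1.710 × 10⁴ + 3727 = 20827 MeV.
(pc)² = E² − (m₀c²)² = (20827)² − (3727)² = 4.199 × 10⁸ MeV², so pc = 2.049 × 10⁴ MeV.
λ = hc/(pc) = 1240 MeV·fm / 2.049 × 10⁴ MeV = 0.0605 fm.

λ = 0.0605 fm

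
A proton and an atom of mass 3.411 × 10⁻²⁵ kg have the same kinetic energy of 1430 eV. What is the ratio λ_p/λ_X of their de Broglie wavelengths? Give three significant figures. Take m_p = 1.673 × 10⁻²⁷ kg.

At fixed KE, p = √(2mKE) so λ = h/p ∝ 1/√m.
λ_p/λ_X = √(m_X/m_p) = √(3.411 × 10⁻²⁵/1.673 × 10⁻²⁷) = √(203.9) = 14.3.

λ_p/λ_X = 14.3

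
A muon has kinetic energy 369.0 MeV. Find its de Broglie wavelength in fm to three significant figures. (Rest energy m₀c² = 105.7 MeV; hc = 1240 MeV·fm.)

λ = 2.68 fm

Total energy E = KE + m₀c² = 369.0 + 105.7 = 474.7 MeV.
(pc)² = E² − (m₀c²)² = (474.7)² − (105.7)² = 2.142 × 10⁵ MeV², so pc = 462.8 MeV.
λ = hc/(pc) = 1240 MeV·fm / 462.8 MeV = 2.68 fm.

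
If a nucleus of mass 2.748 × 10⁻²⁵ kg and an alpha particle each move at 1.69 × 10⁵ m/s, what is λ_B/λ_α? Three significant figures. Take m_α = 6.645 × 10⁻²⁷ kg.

At fixed v, p = mv so λ = h/(mv) ∝ 1/m.
λ_B/λ_α = m_α/m_B = 6.645 × 10⁻²⁷/2.748 × 10⁻²⁵ = 0.0242.

λ_B/λ_α = 0.0242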